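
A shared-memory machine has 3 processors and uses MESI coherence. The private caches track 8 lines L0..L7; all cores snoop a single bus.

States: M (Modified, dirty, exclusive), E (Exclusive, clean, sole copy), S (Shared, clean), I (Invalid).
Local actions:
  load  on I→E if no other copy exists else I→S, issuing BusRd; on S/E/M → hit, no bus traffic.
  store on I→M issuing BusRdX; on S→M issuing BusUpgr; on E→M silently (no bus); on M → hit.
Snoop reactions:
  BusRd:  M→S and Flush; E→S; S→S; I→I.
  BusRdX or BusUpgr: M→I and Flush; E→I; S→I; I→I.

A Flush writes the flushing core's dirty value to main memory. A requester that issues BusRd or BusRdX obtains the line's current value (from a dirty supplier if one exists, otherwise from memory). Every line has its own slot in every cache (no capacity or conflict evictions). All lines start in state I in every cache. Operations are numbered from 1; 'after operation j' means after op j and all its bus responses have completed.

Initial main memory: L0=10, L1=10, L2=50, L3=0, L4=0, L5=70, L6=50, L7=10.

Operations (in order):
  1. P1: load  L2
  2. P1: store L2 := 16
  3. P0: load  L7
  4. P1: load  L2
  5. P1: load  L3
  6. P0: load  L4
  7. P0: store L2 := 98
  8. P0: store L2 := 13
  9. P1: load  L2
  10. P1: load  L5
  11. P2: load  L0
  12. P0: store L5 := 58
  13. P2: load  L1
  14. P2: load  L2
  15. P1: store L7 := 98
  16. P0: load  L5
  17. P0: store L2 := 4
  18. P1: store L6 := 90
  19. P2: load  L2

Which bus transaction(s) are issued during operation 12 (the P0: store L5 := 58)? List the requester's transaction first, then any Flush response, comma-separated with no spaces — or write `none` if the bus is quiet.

bus = BusRdX

[1] P1: load  L2 | P0:I, P1:E(50), P2:I | bus: BusRd
[2] P1: store L2 := 16 | P0:I, P1:M(16), P2:I | bus: none
[3] P0: load  L7 | P0:E(10), P1:I, P2:I | bus: BusRd
[4] P1: load  L2 | P0:I, P1:M(16), P2:I | bus: none
[5] P1: load  L3 | P0:I, P1:E(0), P2:I | bus: BusRd
[6] P0: load  L4 | P0:E(0), P1:I, P2:I | bus: BusRd
[7] P0: store L2 := 98 | P0:M(98), P1:I, P2:I | bus: BusRdX,Flush
[8] P0: store L2 := 13 | P0:M(13), P1:I, P2:I | bus: none
[9] P1: load  L2 | P0:S(13), P1:S(13), P2:I | bus: BusRd,Flush
[10] P1: load  L5 | P0:I, P1:E(70), P2:I | bus: BusRd
[11] P2: load  L0 | P0:I, P1:I, P2:E(10) | bus: BusRd
[12] P0: store L5 := 58 | P0:M(58), P1:I, P2:I | bus: BusRdX
[13] P2: load  L1 | P0:I, P1:I, P2:E(10) | bus: BusRd
[14] P2: load  L2 | P0:S(13), P1:S(13), P2:S(13) | bus: BusRd
[15] P1: store L7 := 98 | P0:I, P1:M(98), P2:I | bus: BusRdX
[16] P0: load  L5 | P0:M(58), P1:I, P2:I | bus: none
[17] P0: store L2 := 4 | P0:M(4), P1:I, P2:I | bus: BusUpgr
[18] P1: store L6 := 90 | P0:I, P1:M(90), P2:I | bus: BusRdX
[19] P2: load  L2 | P0:S(4), P1:I, P2:S(4) | bus: BusRd,Flush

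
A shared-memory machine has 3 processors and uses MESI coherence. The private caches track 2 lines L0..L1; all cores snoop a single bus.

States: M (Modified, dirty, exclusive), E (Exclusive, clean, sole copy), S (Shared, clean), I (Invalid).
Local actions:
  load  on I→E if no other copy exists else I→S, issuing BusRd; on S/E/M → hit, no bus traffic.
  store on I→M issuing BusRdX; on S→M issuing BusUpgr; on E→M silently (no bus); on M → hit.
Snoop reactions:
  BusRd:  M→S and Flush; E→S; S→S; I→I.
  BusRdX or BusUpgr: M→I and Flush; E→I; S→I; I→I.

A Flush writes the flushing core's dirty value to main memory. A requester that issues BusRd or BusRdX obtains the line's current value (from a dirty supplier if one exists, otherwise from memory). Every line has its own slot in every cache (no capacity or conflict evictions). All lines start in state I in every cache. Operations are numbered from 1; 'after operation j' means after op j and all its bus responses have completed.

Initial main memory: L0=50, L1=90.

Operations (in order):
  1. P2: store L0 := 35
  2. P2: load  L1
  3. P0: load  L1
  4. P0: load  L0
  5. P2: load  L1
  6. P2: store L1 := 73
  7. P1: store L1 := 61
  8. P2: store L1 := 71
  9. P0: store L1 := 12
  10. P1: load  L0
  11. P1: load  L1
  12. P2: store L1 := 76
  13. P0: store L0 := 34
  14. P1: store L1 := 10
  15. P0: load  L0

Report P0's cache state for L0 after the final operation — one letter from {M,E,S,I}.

state = M

[1] P2: store L0 := 35 | P0:I, P1:I, P2:M(35) | bus: BusRdX
[2] P2: load  L1 | P0:I, P1:I, P2:E(90) | bus: BusRd
[3] P0: load  L1 | P0:S(90), P1:I, P2:S(90) | bus: BusRd
[4] P0: load  L0 | P0:S(35), P1:I, P2:S(35) | bus: BusRd,Flush
[5] P2: load  L1 | P0:S(90), P1:I, P2:S(90) | bus: none
[6] P2: store L1 := 73 | P0:I, P1:I, P2:M(73) | bus: BusUpgr
[7] P1: store L1 := 61 | P0:I, P1:M(61), P2:I | bus: BusRdX,Flush
[8] P2: store L1 := 71 | P0:I, P1:I, P2:M(71) | bus: BusRdX,Flush
[9] P0: store L1 := 12 | P0:M(12), P1:I, P2:I | bus: BusRdX,Flush
[10] P1: load  L0 | P0:S(35), P1:S(35), P2:S(35) | bus: BusRd
[11] P1: load  L1 | P0:S(12), P1:S(12), P2:I | bus: BusRd,Flush
[12] P2: store L1 := 76 | P0:I, P1:I, P2:M(76) | bus: BusRdX
[13] P0: store L0 := 34 | P0:M(34), P1:I, P2:I | bus: BusUpgr
[14] P1: store L1 := 10 | P0:I, P1:M(10), P2:I | bus: BusRdX,Flush
[15] P0: load  L0 | P0:M(34), P1:I, P2:I | bus: none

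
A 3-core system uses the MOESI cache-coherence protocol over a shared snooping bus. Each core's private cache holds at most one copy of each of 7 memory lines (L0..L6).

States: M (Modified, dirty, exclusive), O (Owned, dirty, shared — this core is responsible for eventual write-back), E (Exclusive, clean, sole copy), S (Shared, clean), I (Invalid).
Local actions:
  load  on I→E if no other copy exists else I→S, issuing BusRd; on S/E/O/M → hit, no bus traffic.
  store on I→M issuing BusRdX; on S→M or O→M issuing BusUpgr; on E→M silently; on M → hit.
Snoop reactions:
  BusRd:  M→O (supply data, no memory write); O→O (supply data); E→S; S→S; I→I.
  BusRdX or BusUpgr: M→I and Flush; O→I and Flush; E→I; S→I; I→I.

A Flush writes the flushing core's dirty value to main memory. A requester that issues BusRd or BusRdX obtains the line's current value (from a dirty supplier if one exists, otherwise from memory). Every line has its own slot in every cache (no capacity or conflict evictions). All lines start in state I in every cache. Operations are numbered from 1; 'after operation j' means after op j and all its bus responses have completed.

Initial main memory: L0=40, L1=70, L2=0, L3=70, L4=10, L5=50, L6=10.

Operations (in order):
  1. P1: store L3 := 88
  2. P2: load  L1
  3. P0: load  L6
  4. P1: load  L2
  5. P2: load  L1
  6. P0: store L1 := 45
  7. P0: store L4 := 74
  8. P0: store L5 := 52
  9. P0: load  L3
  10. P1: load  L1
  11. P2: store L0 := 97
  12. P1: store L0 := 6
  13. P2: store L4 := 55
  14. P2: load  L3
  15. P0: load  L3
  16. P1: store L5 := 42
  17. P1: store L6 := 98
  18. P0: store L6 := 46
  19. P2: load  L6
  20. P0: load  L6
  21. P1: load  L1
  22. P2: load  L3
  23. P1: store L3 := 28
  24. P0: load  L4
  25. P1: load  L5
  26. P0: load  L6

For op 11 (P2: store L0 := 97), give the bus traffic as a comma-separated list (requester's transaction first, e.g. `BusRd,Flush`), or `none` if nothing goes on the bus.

step 1: P1: store L3 := 88  ⟶  IMI  (L3)  txn=BusRdX  M[L3]=70
step 2: P2: load  L1  ⟶  IIE  (L1)  txn=BusRd  M[L1]=70
step 3: P0: load  L6  ⟶  EII  (L6)  txn=BusRd  M[L6]=10
step 4: P1: load  L2  ⟶  IEI  (L2)  txn=BusRd  M[L2]=0
step 5: P2: load  L1  ⟶  IIE  (L1)  txn=∅  M[L1]=70
step 6: P0: store L1 := 45  ⟶  MII  (L1)  txn=BusRdX  M[L1]=70
step 7: P0: store L4 := 74  ⟶  MII  (L4)  txn=BusRdX  M[L4]=10
step 8: P0: store L5 := 52  ⟶  MII  (L5)  txn=BusRdX  M[L5]=50
step 9: P0: load  L3  ⟶  SOI  (L3)  txn=BusRd  M[L3]=70
step 10: P1: load  L1  ⟶  OSI  (L1)  txn=BusRd  M[L1]=70
step 11: P2: store L0 := 97  ⟶  IIM  (L0)  txn=BusRdX  M[L0]=40
step 12: P1: store L0 := 6  ⟶  IMI  (L0)  txn=BusRdX+Flush  M[L0]=97
step 13: P2: store L4 := 55  ⟶  IIM  (L4)  txn=BusRdX+Flush  M[L4]=74
step 14: P2: load  L3  ⟶  SOS  (L3)  txn=BusRd  M[L3]=70
step 15: P0: load  L3  ⟶  SOS  (L3)  txn=∅  M[L3]=70
step 16: P1: store L5 := 42  ⟶  IMI  (L5)  txn=BusRdX+Flush  M[L5]=52
step 17: P1: store L6 := 98  ⟶  IMI  (L6)  txn=BusRdX  M[L6]=10
step 18: P0: store L6 := 46  ⟶  MII  (L6)  txn=BusRdX+Flush  M[L6]=98
step 19: P2: load  L6  ⟶  OIS  (L6)  txn=BusRd  M[L6]=98
step 20: P0: load  L6  ⟶  OIS  (L6)  txn=∅  M[L6]=98
step 21: P1: load  L1  ⟶  OSI  (L1)  txn=∅  M[L1]=70
step 22: P2: load  L3  ⟶  SOS  (L3)  txn=∅  M[L3]=70
step 23: P1: store L3 := 28  ⟶  IMI  (L3)  txn=BusUpgr  M[L3]=70
step 24: P0: load  L4  ⟶  SIO  (L4)  txn=BusRd  M[L4]=74
step 25: P1: load  L5  ⟶  IMI  (L5)  txn=∅  M[L5]=52
step 26: P0: load  L6  ⟶  OIS  (L6)  txn=∅  M[L6]=98

bus = BusRdX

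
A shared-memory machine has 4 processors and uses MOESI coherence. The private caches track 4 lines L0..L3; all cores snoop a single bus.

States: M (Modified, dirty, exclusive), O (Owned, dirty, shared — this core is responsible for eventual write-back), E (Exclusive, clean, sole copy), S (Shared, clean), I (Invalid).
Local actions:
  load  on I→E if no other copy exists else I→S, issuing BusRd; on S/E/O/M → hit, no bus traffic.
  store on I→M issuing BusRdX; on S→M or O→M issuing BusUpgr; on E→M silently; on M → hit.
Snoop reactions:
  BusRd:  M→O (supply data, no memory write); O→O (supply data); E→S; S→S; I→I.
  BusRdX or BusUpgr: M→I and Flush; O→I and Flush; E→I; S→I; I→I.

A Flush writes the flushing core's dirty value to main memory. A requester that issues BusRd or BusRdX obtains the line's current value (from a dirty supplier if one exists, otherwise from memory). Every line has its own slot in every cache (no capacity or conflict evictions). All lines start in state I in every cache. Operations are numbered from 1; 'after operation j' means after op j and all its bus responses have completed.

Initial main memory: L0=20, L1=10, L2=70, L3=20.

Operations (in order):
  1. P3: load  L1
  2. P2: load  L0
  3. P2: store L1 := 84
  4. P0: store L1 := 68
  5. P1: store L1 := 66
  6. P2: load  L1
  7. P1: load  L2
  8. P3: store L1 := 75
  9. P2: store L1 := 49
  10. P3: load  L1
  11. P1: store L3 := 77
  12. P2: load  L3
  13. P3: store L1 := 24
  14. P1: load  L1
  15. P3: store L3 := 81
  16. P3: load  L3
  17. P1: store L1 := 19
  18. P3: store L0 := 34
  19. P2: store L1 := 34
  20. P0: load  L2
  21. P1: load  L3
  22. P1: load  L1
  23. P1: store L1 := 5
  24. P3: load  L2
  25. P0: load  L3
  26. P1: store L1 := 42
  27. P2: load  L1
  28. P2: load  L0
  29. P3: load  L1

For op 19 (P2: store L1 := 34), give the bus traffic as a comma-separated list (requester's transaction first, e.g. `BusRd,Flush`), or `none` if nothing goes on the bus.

bus = BusRdX,Flush

[1] P3: load  L1 | P0:I, P1:I, P2:I, P3:E(10) | bus: BusRd
[2] P2: load  L0 | P0:I, P1:I, P2:E(20), P3:I | bus: BusRd
[3] P2: store L1 := 84 | P0:I, P1:I, P2:M(84), P3:I | bus: BusRdX
[4] P0: store L1 := 68 | P0:M(68), P1:I, P2:I, P3:I | bus: BusRdX,Flush
[5] P1: store L1 := 66 | P0:I, P1:M(66), P2:I, P3:I | bus: BusRdX,Flush
[6] P2: load  L1 | P0:I, P1:O(66), P2:S(66), P3:I | bus: BusRd
[7] P1: load  L2 | P0:I, P1:E(70), P2:I, P3:I | bus: BusRd
[8] P3: store L1 := 75 | P0:I, P1:I, P2:I, P3:M(75) | bus: BusRdX,Flush
[9] P2: store L1 := 49 | P0:I, P1:I, P2:M(49), P3:I | bus: BusRdX,Flush
[10] P3: load  L1 | P0:I, P1:I, P2:O(49), P3:S(49) | bus: BusRd
[11] P1: store L3 := 77 | P0:I, P1:M(77), P2:I, P3:I | bus: BusRdX
[12] P2: load  L3 | P0:I, P1:O(77), P2:S(77), P3:I | bus: BusRd
[13] P3: store L1 := 24 | P0:I, P1:I, P2:I, P3:M(24) | bus: BusUpgr,Flush
[14] P1: load  L1 | P0:I, P1:S(24), P2:I, P3:O(24) | bus: BusRd
[15] P3: store L3 := 81 | P0:I, P1:I, P2:I, P3:M(81) | bus: BusRdX,Flush
[16] P3: load  L3 | P0:I, P1:I, P2:I, P3:M(81) | bus: none
[17] P1: store L1 := 19 | P0:I, P1:M(19), P2:I, P3:I | bus: BusUpgr,Flush
[18] P3: store L0 := 34 | P0:I, P1:I, P2:I, P3:M(34) | bus: BusRdX
[19] P2: store L1 := 34 | P0:I, P1:I, P2:M(34), P3:I | bus: BusRdX,Flush
[20] P0: load  L2 | P0:S(70), P1:S(70), P2:I, P3:I | bus: BusRd
[21] P1: load  L3 | P0:I, P1:S(81), P2:I, P3:O(81) | bus: BusRd
[22] P1: load  L1 | P0:I, P1:S(34), P2:O(34), P3:I | bus: BusRd
[23] P1: store L1 := 5 | P0:I, P1:M(5), P2:I, P3:I | bus: BusUpgr,Flush
[24] P3: load  L2 | P0:S(70), P1:S(70), P2:I, P3:S(70) | bus: BusRd
[25] P0: load  L3 | P0:S(81), P1:S(81), P2:I, P3:O(81) | bus: BusRd
[26] P1: store L1 := 42 | P0:I, P1:M(42), P2:I, P3:I | bus: none
[27] P2: load  L1 | P0:I, P1:O(42), P2:S(42), P3:I | bus: BusRd
[28] P2: load  L0 | P0:I, P1:I, P2:S(34), P3:O(34) | bus: BusRd
[29] P3: load  L1 | P0:I, P1:O(42), P2:S(42), P3:S(42) | bus: BusRd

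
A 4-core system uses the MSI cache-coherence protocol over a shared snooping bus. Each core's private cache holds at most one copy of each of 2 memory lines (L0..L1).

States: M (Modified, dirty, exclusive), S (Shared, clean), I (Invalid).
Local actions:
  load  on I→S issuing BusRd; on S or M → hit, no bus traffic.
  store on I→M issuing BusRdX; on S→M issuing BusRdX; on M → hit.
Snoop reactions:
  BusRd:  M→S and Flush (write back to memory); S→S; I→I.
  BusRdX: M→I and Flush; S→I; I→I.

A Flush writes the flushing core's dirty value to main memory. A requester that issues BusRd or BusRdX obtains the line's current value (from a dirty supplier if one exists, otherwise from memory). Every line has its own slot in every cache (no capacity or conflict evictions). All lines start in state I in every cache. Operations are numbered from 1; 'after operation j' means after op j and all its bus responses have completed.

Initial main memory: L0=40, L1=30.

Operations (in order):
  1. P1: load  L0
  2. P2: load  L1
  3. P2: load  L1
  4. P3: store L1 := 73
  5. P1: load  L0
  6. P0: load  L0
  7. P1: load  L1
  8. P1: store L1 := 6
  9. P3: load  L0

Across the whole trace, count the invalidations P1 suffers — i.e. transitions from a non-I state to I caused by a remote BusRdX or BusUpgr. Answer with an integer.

1. P1: load  L0  bus=[BusRd]  L0: P0=I P1=S P2=I P3=I  mem[L0]=40
2. P2: load  L1  bus=[BusRd]  L1: P0=I P1=I P2=S P3=I  mem[L1]=30
3. P2: load  L1  bus=[-]  L1: P0=I P1=I P2=S P3=I  mem[L1]=30
4. P3: store L1 := 73  bus=[BusRdX]  L1: P0=I P1=I P2=I P3=M  mem[L1]=30
5. P1: load  L0  bus=[-]  L0: P0=I P1=S P2=I P3=I  mem[L0]=40
6. P0: load  L0  bus=[BusRd]  L0: P0=S P1=S P2=I P3=I  mem[L0]=40
7. P1: load  L1  bus=[BusRd,Flush]  L1: P0=I P1=S P2=I P3=S  mem[L1]=73
8. P1: store L1 := 6  bus=[BusRdX]  L1: P0=I P1=M P2=I P3=I  mem[L1]=73
9. P3: load  L0  bus=[BusRd]  L0: P0=S P1=S P2=I P3=S  mem[L0]=40

invalidations = 0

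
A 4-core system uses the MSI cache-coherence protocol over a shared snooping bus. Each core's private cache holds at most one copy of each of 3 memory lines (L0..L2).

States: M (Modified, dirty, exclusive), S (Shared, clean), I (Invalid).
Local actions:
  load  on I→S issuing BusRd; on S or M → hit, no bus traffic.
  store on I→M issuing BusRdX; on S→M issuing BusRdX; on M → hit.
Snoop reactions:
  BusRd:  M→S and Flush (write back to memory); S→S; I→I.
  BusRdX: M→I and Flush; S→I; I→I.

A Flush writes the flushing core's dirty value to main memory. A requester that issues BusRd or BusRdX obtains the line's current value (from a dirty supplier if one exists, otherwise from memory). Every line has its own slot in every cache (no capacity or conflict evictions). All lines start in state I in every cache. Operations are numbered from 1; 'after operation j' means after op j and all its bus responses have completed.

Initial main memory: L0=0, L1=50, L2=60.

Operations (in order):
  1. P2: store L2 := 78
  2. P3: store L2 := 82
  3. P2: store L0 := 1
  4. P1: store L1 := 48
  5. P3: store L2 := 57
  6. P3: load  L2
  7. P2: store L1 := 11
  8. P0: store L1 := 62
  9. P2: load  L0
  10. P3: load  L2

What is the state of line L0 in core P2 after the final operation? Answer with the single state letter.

state = M

1. P2: store L2 := 78  bus=[BusRdX]  L2: P0=I P1=I P2=M P3=I  mem[L2]=60
2. P3: store L2 := 82  bus=[BusRdX,Flush]  L2: P0=I P1=I P2=I P3=M  mem[L2]=78
3. P2: store L0 := 1  bus=[BusRdX]  L0: P0=I P1=I P2=M P3=I  mem[L0]=0
4. P1: store L1 := 48  bus=[BusRdX]  L1: P0=I P1=M P2=I P3=I  mem[L1]=50
5. P3: store L2 := 57  bus=[-]  L2: P0=I P1=I P2=I P3=M  mem[L2]=78
6. P3: load  L2  bus=[-]  L2: P0=I P1=I P2=I P3=M  mem[L2]=78
7. P2: store L1 := 11  bus=[BusRdX,Flush]  L1: P0=I P1=I P2=M P3=I  mem[L1]=48
8. P0: store L1 := 62  bus=[BusRdX,Flush]  L1: P0=M P1=I P2=I P3=I  mem[L1]=11
9. P2: load  L0  bus=[-]  L0: P0=I P1=I P2=M P3=I  mem[L0]=0
10. P3: load  L2  bus=[-]  L2: P0=I P1=I P2=I P3=M  mem[L2]=78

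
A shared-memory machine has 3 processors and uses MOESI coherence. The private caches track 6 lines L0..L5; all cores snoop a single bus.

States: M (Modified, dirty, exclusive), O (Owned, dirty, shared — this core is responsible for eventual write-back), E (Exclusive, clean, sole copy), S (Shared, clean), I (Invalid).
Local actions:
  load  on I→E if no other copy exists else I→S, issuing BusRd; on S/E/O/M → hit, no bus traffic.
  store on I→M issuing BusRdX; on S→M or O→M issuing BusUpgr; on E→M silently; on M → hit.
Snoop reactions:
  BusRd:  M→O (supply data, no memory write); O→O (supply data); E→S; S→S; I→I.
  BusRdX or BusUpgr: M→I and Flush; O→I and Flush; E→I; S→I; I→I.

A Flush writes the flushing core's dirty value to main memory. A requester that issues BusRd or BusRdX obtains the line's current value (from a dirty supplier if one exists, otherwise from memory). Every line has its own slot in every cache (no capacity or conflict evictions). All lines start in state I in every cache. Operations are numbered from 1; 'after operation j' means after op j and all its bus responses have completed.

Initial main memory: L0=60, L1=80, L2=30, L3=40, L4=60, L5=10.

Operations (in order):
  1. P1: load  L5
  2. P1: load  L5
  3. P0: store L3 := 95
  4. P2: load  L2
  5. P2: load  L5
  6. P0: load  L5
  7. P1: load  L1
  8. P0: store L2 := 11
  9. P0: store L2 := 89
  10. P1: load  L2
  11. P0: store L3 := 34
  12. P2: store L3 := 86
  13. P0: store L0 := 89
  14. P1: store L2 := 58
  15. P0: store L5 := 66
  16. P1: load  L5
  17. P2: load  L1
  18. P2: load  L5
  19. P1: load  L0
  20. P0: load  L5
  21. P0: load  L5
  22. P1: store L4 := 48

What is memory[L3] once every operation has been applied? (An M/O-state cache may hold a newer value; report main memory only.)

memory[L3] = 34

  op1 P1: load  L5 → I/E/I on L5; bus BusRd; mem=10
  op2 P1: load  L5 → I/E/I on L5; bus (none); mem=10
  op3 P0: store L3 := 95 → M/I/I on L3; bus BusRdX; mem=40
  op4 P2: load  L2 → I/I/E on L2; bus BusRd; mem=30
  op5 P2: load  L5 → I/S/S on L5; bus BusRd; mem=10
  op6 P0: load  L5 → S/S/S on L5; bus BusRd; mem=10
  op7 P1: load  L1 → I/E/I on L1; bus BusRd; mem=80
  op8 P0: store L2 := 11 → M/I/I on L2; bus BusRdX; mem=30
  op9 P0: store L2 := 89 → M/I/I on L2; bus (none); mem=30
  op10 P1: load  L2 → O/S/I on L2; bus BusRd; mem=30
  op11 P0: store L3 := 34 → M/I/I on L3; bus (none); mem=40
  op12 P2: store L3 := 86 → I/I/M on L3; bus BusRdX Flush; mem=34
  op13 P0: store L0 := 89 → M/I/I on L0; bus BusRdX; mem=60
  op14 P1: store L2 := 58 → I/M/I on L2; bus BusUpgr Flush; mem=89
  op15 P0: store L5 := 66 → M/I/I on L5; bus BusUpgr; mem=10
  op16 P1: load  L5 → O/S/I on L5; bus BusRd; mem=10
  op17 P2: load  L1 → I/S/S on L1; bus BusRd; mem=80
  op18 P2: load  L5 → O/S/S on L5; bus BusRd; mem=10
  op19 P1: load  L0 → O/S/I on L0; bus BusRd; mem=60
  op20 P0: load  L5 → O/S/S on L5; bus (none); mem=10
  op21 P0: load  L5 → O/S/S on L5; bus (none); mem=10
  op22 P1: store L4 := 48 → I/M/I on L4; bus BusRdX; mem=60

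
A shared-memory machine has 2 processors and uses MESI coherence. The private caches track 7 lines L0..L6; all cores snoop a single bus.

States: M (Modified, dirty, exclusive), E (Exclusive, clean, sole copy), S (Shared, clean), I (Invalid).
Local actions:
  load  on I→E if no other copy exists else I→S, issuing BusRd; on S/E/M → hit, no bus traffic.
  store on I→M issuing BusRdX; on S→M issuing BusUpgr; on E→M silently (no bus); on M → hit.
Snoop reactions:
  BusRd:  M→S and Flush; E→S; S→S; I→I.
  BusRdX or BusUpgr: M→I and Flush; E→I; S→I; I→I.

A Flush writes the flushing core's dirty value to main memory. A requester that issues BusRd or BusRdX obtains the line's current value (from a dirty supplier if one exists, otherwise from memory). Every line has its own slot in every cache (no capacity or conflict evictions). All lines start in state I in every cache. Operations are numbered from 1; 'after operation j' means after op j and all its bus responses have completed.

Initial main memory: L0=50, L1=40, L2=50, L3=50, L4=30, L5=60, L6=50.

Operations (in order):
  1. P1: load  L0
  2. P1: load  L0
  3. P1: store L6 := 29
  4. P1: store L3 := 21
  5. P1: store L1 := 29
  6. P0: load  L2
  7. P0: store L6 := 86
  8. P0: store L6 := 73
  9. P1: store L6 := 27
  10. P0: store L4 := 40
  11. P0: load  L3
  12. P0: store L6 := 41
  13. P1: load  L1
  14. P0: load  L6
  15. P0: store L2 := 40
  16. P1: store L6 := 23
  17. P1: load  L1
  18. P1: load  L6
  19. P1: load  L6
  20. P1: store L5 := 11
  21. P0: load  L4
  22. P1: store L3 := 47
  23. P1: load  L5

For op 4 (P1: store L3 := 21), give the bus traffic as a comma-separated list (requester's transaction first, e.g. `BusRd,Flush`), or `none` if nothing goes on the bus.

[1] P1: load  L0 | P0:I, P1:E(50) | bus: BusRd
[2] P1: load  L0 | P0:I, P1:E(50) | bus: none
[3] P1: store L6 := 29 | P0:I, P1:M(29) | bus: BusRdX
[4] P1: store L3 := 21 | P0:I, P1:M(21) | bus: BusRdX
[5] P1: store L1 := 29 | P0:I, P1:M(29) | bus: BusRdX
[6] P0: load  L2 | P0:E(50), P1:I | bus: BusRd
[7] P0: store L6 := 86 | P0:M(86), P1:I | bus: BusRdX,Flush
[8] P0: store L6 := 73 | P0:M(73), P1:I | bus: none
[9] P1: store L6 := 27 | P0:I, P1:M(27) | bus: BusRdX,Flush
[10] P0: store L4 := 40 | P0:M(40), P1:I | bus: BusRdX
[11] P0: load  L3 | P0:S(21), P1:S(21) | bus: BusRd,Flush
[12] P0: store L6 := 41 | P0:M(41), P1:I | bus: BusRdX,Flush
[13] P1: load  L1 | P0:I, P1:M(29) | bus: none
[14] P0: load  L6 | P0:M(41), P1:I | bus: none
[15] P0: store L2 := 40 | P0:M(40), P1:I | bus: none
[16] P1: store L6 := 23 | P0:I, P1:M(23) | bus: BusRdX,Flush
[17] P1: load  L1 | P0:I, P1:M(29) | bus: none
[18] P1: load  L6 | P0:I, P1:M(23) | bus: none
[19] P1: load  L6 | P0:I, P1:M(23) | bus: none
[20] P1: store L5 := 11 | P0:I, P1:M(11) | bus: BusRdX
[21] P0: load  L4 | P0:M(40), P1:I | bus: none
[22] P1: store L3 := 47 | P0:I, P1:M(47) | bus: BusUpgr
[23] P1: load  L5 | P0:I, P1:M(11) | bus: none

bus = BusRdX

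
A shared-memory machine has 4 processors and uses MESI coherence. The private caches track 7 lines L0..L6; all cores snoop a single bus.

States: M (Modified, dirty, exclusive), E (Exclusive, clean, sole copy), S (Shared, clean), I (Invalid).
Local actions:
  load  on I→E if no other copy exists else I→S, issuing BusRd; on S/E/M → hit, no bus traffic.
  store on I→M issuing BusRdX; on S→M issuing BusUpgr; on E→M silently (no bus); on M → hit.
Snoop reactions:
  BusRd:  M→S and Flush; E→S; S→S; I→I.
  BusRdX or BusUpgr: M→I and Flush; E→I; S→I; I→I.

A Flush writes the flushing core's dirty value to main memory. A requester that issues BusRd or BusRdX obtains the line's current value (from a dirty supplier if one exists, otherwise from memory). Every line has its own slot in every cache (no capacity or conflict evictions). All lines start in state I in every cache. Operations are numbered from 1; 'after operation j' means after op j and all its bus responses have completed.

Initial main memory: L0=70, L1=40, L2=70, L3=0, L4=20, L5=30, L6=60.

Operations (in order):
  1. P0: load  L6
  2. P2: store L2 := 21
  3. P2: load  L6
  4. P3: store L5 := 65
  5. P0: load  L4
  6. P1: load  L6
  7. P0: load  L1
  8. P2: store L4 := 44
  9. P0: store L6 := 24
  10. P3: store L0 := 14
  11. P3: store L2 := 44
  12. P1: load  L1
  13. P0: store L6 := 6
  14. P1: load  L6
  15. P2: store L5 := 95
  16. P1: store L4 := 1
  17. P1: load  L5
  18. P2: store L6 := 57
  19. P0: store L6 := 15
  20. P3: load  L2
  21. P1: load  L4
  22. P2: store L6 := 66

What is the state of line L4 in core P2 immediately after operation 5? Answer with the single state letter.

  op1 P0: load  L6 → E/I/I/I on L6; bus BusRd; mem=60
  op2 P2: store L2 := 21 → I/I/M/I on L2; bus BusRdX; mem=70
  op3 P2: load  L6 → S/I/S/I on L6; bus BusRd; mem=60
  op4 P3: store L5 := 65 → I/I/I/M on L5; bus BusRdX; mem=30
  op5 P0: load  L4 → E/I/I/I on L4; bus BusRd; mem=20
  op6 P1: load  L6 → S/S/S/I on L6; bus BusRd; mem=60
  op7 P0: load  L1 → E/I/I/I on L1; bus BusRd; mem=40
  op8 P2: store L4 := 44 → I/I/M/I on L4; bus BusRdX; mem=20
  op9 P0: store L6 := 24 → M/I/I/I on L6; bus BusUpgr; mem=60
  op10 P3: store L0 := 14 → I/I/I/M on L0; bus BusRdX; mem=70
  op11 P3: store L2 := 44 → I/I/I/M on L2; bus BusRdX Flush; mem=21
  op12 P1: load  L1 → S/S/I/I on L1; bus BusRd; mem=40
  op13 P0: store L6 := 6 → M/I/I/I on L6; bus (none); mem=60
  op14 P1: load  L6 → S/S/I/I on L6; bus BusRd Flush; mem=6
  op15 P2: store L5 := 95 → I/I/M/I on L5; bus BusRdX Flush; mem=65
  op16 P1: store L4 := 1 → I/M/I/I on L4; bus BusRdX Flush; mem=44
  op17 P1: load  L5 → I/S/S/I on L5; bus BusRd Flush; mem=95
  op18 P2: store L6 := 57 → I/I/M/I on L6; bus BusRdX; mem=6
  op19 P0: store L6 := 15 → M/I/I/I on L6; bus BusRdX Flush; mem=57
  op20 P3: load  L2 → I/I/I/M on L2; bus (none); mem=21
  op21 P1: load  L4 → I/M/I/I on L4; bus (none); mem=44
  op22 P2: store L6 := 66 → I/I/M/I on L6; bus BusRdX Flush; mem=15

state = I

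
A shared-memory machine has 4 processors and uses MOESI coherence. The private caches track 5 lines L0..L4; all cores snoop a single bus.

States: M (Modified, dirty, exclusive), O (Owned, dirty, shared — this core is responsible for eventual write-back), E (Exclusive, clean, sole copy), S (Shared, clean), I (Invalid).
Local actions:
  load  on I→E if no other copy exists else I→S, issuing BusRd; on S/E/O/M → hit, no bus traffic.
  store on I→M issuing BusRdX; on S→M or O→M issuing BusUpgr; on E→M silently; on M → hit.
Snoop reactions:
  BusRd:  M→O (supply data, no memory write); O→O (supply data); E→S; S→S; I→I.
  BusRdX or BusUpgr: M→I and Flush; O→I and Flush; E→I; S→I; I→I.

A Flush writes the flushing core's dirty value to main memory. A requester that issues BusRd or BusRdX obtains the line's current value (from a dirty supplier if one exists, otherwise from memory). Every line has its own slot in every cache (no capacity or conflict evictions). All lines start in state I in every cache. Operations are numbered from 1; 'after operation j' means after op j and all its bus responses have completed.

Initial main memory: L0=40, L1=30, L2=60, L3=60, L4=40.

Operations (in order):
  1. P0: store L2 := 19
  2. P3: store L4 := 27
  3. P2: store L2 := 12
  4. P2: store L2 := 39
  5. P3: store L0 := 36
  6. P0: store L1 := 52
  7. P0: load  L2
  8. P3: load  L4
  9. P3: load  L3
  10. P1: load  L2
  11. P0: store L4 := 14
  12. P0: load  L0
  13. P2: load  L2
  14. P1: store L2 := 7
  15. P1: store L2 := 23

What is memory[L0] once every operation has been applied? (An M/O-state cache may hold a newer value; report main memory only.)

step 1: P0: store L2 := 19  ⟶  MIII  (L2)  txn=BusRdX  M[L2]=60
step 2: P3: store L4 := 27  ⟶  IIIM  (L4)  txn=BusRdX  M[L4]=40
step 3: P2: store L2 := 12  ⟶  IIMI  (L2)  txn=BusRdX+Flush  M[L2]=19
step 4: P2: store L2 := 39  ⟶  IIMI  (L2)  txn=∅  M[L2]=19
step 5: P3: store L0 := 36  ⟶  IIIM  (L0)  txn=BusRdX  M[L0]=40
step 6: P0: store L1 := 52  ⟶  MIII  (L1)  txn=BusRdX  M[L1]=30
step 7: P0: load  L2  ⟶  SIOI  (L2)  txn=BusRd  M[L2]=19
step 8: P3: load  L4  ⟶  IIIM  (L4)  txn=∅  M[L4]=40
step 9: P3: load  L3  ⟶  IIIE  (L3)  txn=BusRd  M[L3]=60
step 10: P1: load  L2  ⟶  SSOI  (L2)  txn=BusRd  M[L2]=19
step 11: P0: store L4 := 14  ⟶  MIII  (L4)  txn=BusRdX+Flush  M[L4]=27
step 12: P0: load  L0  ⟶  SIIO  (L0)  txn=BusRd  M[L0]=40
step 13: P2: load  L2  ⟶  SSOI  (L2)  txn=∅  M[L2]=19
step 14: P1: store L2 := 7  ⟶  IMII  (L2)  txn=BusUpgr+Flush  M[L2]=39
step 15: P1: store L2 := 23  ⟶  IMII  (L2)  txn=∅  M[L2]=39

memory[L0] = 40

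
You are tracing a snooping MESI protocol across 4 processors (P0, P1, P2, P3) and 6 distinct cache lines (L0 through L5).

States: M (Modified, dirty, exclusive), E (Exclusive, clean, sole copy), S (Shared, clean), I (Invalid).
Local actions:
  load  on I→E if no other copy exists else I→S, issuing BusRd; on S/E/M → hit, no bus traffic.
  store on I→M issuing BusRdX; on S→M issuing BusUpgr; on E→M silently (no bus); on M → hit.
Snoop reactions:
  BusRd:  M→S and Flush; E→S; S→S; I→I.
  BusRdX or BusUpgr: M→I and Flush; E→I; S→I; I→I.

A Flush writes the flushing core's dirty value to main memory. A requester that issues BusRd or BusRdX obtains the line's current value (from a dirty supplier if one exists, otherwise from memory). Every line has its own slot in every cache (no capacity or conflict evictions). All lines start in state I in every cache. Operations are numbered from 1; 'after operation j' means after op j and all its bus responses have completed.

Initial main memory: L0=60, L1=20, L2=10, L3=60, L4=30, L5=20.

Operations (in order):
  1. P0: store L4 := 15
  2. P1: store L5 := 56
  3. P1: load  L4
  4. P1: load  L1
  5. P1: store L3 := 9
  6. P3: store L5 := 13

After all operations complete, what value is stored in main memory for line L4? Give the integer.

  op1 P0: store L4 := 15 → M/I/I/I on L4; bus BusRdX; mem=30
  op2 P1: store L5 := 56 → I/M/I/I on L5; bus BusRdX; mem=20
  op3 P1: load  L4 → S/S/I/I on L4; bus BusRd Flush; mem=15
  op4 P1: load  L1 → I/E/I/I on L1; bus BusRd; mem=20
  op5 P1: store L3 := 9 → I/M/I/I on L3; bus BusRdX; mem=60
  op6 P3: store L5 := 13 → I/I/I/M on L5; bus BusRdX Flush; mem=56

memory[L4] = 15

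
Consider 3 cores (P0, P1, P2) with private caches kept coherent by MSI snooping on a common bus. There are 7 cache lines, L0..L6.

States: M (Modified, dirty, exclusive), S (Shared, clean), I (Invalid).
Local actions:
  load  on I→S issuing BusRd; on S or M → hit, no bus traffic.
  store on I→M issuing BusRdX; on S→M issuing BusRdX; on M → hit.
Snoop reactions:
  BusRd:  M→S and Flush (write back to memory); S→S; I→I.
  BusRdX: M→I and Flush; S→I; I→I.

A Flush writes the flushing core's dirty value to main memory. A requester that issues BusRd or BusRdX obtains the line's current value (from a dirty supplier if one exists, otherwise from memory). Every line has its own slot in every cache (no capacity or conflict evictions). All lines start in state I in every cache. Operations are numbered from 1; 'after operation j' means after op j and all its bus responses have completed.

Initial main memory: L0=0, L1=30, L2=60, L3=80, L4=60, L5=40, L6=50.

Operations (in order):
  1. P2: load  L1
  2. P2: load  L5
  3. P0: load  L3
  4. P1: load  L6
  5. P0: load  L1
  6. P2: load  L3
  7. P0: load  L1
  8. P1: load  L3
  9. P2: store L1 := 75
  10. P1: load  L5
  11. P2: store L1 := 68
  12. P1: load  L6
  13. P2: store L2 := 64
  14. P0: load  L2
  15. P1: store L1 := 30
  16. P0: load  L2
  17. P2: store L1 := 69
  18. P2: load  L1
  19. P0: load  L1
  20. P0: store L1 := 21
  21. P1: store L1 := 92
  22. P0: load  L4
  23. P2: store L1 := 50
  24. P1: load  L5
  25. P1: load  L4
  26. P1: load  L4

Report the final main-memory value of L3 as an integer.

memory[L3] = 80

step 1: P2: load  L1  ⟶  IIS  (L1)  txn=BusRd  M[L1]=30
step 2: P2: load  L5  ⟶  IIS  (L5)  txn=BusRd  M[L5]=40
step 3: P0: load  L3  ⟶  SII  (L3)  txn=BusRd  M[L3]=80
step 4: P1: load  L6  ⟶  ISI  (L6)  txn=BusRd  M[L6]=50
step 5: P0: load  L1  ⟶  SIS  (L1)  txn=BusRd  M[L1]=30
step 6: P2: load  L3  ⟶  SIS  (L3)  txn=BusRd  M[L3]=80
step 7: P0: load  L1  ⟶  SIS  (L1)  txn=∅  M[L1]=30
step 8: P1: load  L3  ⟶  SSS  (L3)  txn=BusRd  M[L3]=80
step 9: P2: store L1 := 75  ⟶  IIM  (L1)  txn=BusRdX  M[L1]=30
step 10: P1: load  L5  ⟶  ISS  (L5)  txn=BusRd  M[L5]=40
step 11: P2: store L1 := 68  ⟶  IIM  (L1)  txn=∅  M[L1]=30
step 12: P1: load  L6  ⟶  ISI  (L6)  txn=∅  M[L6]=50
step 13: P2: store L2 := 64  ⟶  IIM  (L2)  txn=BusRdX  M[L2]=60
step 14: P0: load  L2  ⟶  SIS  (L2)  txn=BusRd+Flush  M[L2]=64
step 15: P1: store L1 := 30  ⟶  IMI  (L1)  txn=BusRdX+Flush  M[L1]=68
step 16: P0: load  L2  ⟶  SIS  (L2)  txn=∅  M[L2]=64
step 17: P2: store L1 := 69  ⟶  IIM  (L1)  txn=BusRdX+Flush  M[L1]=30
step 18: P2: load  L1  ⟶  IIM  (L1)  txn=∅  M[L1]=30
step 19: P0: load  L1  ⟶  SIS  (L1)  txn=BusRd+Flush  M[L1]=69
step 20: P0: store L1 := 21  ⟶  MII  (L1)  txn=BusRdX  M[L1]=69
step 21: P1: store L1 := 92  ⟶  IMI  (L1)  txn=BusRdX+Flush  M[L1]=21
step 22: P0: load  L4  ⟶  SII  (L4)  txn=BusRd  M[L4]=60
step 23: P2: store L1 := 50  ⟶  IIM  (L1)  txn=BusRdX+Flush  M[L1]=92
step 24: P1: load  L5  ⟶  ISS  (L5)  txn=∅  M[L5]=40
step 25: P1: load  L4  ⟶  SSI  (L4)  txn=BusRd  M[L4]=60
step 26: P1: load  L4  ⟶  SSI  (L4)  txn=∅  M[L4]=60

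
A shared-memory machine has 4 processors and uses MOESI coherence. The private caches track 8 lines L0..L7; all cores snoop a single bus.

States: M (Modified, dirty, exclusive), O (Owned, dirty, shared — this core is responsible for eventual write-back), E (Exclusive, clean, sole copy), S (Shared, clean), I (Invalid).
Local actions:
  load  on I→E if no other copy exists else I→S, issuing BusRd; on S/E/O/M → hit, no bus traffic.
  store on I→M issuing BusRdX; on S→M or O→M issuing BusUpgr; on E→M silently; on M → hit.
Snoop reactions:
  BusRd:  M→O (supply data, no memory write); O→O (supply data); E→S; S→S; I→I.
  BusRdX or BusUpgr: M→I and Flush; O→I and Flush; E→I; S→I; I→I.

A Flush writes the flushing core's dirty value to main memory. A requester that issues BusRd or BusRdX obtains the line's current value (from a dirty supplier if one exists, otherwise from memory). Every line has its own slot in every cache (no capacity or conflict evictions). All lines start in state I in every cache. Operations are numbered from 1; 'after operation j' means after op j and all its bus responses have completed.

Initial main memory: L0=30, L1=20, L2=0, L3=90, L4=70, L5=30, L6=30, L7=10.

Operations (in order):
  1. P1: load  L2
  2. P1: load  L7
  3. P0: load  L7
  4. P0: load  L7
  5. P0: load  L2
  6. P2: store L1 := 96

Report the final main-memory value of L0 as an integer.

step 1: P1: load  L2  ⟶  IEII  (L2)  txn=BusRd  M[L2]=0
step 2: P1: load  L7  ⟶  IEII  (L7)  txn=BusRd  M[L7]=10
step 3: P0: load  L7  ⟶  SSII  (L7)  txn=BusRd  M[L7]=10
step 4: P0: load  L7  ⟶  SSII  (L7)  txn=∅  M[L7]=10
step 5: P0: load  L2  ⟶  SSII  (L2)  txn=BusRd  M[L2]=0
step 6: P2: store L1 := 96  ⟶  IIMI  (L1)  txn=BusRdX  M[L1]=20

memory[L0] = 30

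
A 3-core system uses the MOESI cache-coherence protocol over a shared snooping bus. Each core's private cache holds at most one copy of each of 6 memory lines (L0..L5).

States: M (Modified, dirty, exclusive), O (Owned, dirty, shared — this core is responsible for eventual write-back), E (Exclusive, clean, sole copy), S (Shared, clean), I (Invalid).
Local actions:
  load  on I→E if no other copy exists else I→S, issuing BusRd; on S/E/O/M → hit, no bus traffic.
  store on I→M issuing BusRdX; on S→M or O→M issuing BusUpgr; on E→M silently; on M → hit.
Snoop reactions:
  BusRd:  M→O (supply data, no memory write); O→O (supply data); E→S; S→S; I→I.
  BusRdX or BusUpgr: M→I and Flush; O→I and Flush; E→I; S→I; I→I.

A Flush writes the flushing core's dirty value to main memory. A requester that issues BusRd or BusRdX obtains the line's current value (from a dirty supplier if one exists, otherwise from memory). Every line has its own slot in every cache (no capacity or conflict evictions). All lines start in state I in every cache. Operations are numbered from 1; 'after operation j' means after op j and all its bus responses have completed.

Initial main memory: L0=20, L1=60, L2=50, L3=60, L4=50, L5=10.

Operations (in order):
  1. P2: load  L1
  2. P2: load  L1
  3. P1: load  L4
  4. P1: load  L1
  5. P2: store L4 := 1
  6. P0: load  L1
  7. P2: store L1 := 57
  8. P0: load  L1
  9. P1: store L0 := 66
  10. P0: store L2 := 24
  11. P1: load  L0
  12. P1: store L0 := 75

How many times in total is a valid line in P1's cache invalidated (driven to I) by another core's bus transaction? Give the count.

invalidations = 2

[1] P2: load  L1 | P0:I, P1:I, P2:E(60) | bus: BusRd
[2] P2: load  L1 | P0:I, P1:I, P2:E(60) | bus: none
[3] P1: load  L4 | P0:I, P1:E(50), P2:I | bus: BusRd
[4] P1: load  L1 | P0:I, P1:S(60), P2:S(60) | bus: BusRd
[5] P2: store L4 := 1 | P0:I, P1:I, P2:M(1) | bus: BusRdX
[6] P0: load  L1 | P0:S(60), P1:S(60), P2:S(60) | bus: BusRd
[7] P2: store L1 := 57 | P0:I, P1:I, P2:M(57) | bus: BusUpgr
[8] P0: load  L1 | P0:S(57), P1:I, P2:O(57) | bus: BusRd
[9] P1: store L0 := 66 | P0:I, P1:M(66), P2:I | bus: BusRdX
[10] P0: store L2 := 24 | P0:M(24), P1:I, P2:I | bus: BusRdX
[11] P1: load  L0 | P0:I, P1:M(66), P2:I | bus: none
[12] P1: store L0 := 75 | P0:I, P1:M(75), P2:I | bus: none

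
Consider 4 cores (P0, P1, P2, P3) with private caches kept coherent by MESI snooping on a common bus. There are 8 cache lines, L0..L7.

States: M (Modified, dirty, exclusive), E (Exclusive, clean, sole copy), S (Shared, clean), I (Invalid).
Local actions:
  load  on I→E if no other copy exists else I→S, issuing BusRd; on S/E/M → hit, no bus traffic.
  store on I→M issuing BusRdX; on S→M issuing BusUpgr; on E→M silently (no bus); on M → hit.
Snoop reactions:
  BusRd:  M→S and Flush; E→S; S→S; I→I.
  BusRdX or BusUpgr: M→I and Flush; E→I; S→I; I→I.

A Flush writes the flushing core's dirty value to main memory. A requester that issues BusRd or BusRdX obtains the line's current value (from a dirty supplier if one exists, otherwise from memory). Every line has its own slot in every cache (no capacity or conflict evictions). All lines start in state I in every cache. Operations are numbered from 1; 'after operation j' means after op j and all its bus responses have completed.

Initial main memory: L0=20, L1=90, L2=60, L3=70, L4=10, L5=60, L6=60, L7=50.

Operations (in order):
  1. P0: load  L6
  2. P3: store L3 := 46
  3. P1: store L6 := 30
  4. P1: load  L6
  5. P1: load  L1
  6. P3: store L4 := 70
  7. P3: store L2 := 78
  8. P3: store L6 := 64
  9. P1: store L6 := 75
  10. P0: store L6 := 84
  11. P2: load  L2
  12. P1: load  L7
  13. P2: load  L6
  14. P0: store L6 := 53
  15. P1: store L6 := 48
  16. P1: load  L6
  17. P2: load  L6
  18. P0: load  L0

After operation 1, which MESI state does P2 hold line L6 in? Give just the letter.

state = I

  op1 P0: load  L6 → E/I/I/I on L6; bus BusRd; mem=60
  op2 P3: store L3 := 46 → I/I/I/M on L3; bus BusRdX; mem=70
  op3 P1: store L6 := 30 → I/M/I/I on L6; bus BusRdX; mem=60
  op4 P1: load  L6 → I/M/I/I on L6; bus (none); mem=60
  op5 P1: load  L1 → I/E/I/I on L1; bus BusRd; mem=90
  op6 P3: store L4 := 70 → I/I/I/M on L4; bus BusRdX; mem=10
  op7 P3: store L2 := 78 → I/I/I/M on L2; bus BusRdX; mem=60
  op8 P3: store L6 := 64 → I/I/I/M on L6; bus BusRdX Flush; mem=30
  op9 P1: store L6 := 75 → I/M/I/I on L6; bus BusRdX Flush; mem=64
  op10 P0: store L6 := 84 → M/I/I/I on L6; bus BusRdX Flush; mem=75
  op11 P2: load  L2 → I/I/S/S on L2; bus BusRd Flush; mem=78
  op12 P1: load  L7 → I/E/I/I on L7; bus BusRd; mem=50
  op13 P2: load  L6 → S/I/S/I on L6; bus BusRd Flush; mem=84
  op14 P0: store L6 := 53 → M/I/I/I on L6; bus BusUpgr; mem=84
  op15 P1: store L6 := 48 → I/M/I/I on L6; bus BusRdX Flush; mem=53
  op16 P1: load  L6 → I/M/I/I on L6; bus (none); mem=53
  op17 P2: load  L6 → I/S/S/I on L6; bus BusRd Flush; mem=48
  op18 P0: load  L0 → E/I/I/I on L0; bus BusRd; mem=20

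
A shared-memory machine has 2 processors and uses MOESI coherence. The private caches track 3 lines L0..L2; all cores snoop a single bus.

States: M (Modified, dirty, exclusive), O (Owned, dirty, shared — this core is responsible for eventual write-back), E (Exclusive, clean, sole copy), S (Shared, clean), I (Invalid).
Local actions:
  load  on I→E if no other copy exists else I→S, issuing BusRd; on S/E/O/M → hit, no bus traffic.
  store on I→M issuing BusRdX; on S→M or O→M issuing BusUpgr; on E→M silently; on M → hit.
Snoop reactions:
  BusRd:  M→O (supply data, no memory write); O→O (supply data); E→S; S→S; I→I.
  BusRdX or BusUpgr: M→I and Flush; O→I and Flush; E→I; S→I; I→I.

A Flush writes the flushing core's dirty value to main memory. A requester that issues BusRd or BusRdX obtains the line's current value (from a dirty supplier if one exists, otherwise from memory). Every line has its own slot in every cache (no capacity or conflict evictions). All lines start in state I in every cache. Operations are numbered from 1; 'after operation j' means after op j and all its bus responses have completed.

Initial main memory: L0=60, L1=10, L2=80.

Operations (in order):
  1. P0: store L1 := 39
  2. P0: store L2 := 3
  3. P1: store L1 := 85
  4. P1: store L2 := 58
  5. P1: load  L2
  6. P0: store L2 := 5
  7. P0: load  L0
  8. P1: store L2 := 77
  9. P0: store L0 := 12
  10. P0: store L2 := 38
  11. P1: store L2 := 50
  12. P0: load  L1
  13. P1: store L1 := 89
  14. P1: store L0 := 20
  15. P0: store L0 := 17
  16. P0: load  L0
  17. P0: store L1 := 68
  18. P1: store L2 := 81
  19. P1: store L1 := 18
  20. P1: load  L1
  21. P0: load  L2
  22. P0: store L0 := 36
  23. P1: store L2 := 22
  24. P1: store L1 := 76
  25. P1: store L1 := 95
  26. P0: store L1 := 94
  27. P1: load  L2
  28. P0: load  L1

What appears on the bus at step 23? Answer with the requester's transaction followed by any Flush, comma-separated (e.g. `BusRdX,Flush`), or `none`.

1. P0: store L1 := 39  bus=[BusRdX]  L1: P0=M P1=I  mem[L1]=10
2. P0: store L2 := 3  bus=[BusRdX]  L2: P0=M P1=I  mem[L2]=80
3. P1: store L1 := 85  bus=[BusRdX,Flush]  L1: P0=I P1=M  mem[L1]=39
4. P1: store L2 := 58  bus=[BusRdX,Flush]  L2: P0=I P1=M  mem[L2]=3
5. P1: load  L2  bus=[-]  L2: P0=I P1=M  mem[L2]=3
6. P0: store L2 := 5  bus=[BusRdX,Flush]  L2: P0=M P1=I  mem[L2]=58
7. P0: load  L0  bus=[BusRd]  L0: P0=E P1=I  mem[L0]=60
8. P1: store L2 := 77  bus=[BusRdX,Flush]  L2: P0=I P1=M  mem[L2]=5
9. P0: store L0 := 12  bus=[-]  L0: P0=M P1=I  mem[L0]=60
10. P0: store L2 := 38  bus=[BusRdX,Flush]  L2: P0=M P1=I  mem[L2]=77
11. P1: store L2 := 50  bus=[BusRdX,Flush]  L2: P0=I P1=M  mem[L2]=38
12. P0: load  L1  bus=[BusRd]  L1: P0=S P1=O  mem[L1]=39
13. P1: store L1 := 89  bus=[BusUpgr]  L1: P0=I P1=M  mem[L1]=39
14. P1: store L0 := 20  bus=[BusRdX,Flush]  L0: P0=I P1=M  mem[L0]=12
15. P0: store L0 := 17  bus=[BusRdX,Flush]  L0: P0=M P1=I  mem[L0]=20
16. P0: load  L0  bus=[-]  L0: P0=M P1=I  mem[L0]=20
17. P0: store L1 := 68  bus=[BusRdX,Flush]  L1: P0=M P1=I  mem[L1]=89
18. P1: store L2 := 81  bus=[-]  L2: P0=I P1=M  mem[L2]=38
19. P1: store L1 := 18  bus=[BusRdX,Flush]  L1: P0=I P1=M  mem[L1]=68
20. P1: load  L1  bus=[-]  L1: P0=I P1=M  mem[L1]=68
21. P0: load  L2  bus=[BusRd]  L2: P0=S P1=O  mem[L2]=38
22. P0: store L0 := 36  bus=[-]  L0: P0=M P1=I  mem[L0]=20
23. P1: store L2 := 22  bus=[BusUpgr]  L2: P0=I P1=M  mem[L2]=38
24. P1: store L1 := 76  bus=[-]  L1: P0=I P1=M  mem[L1]=68
25. P1: store L1 := 95  bus=[-]  L1: P0=I P1=M  mem[L1]=68
26. P0: store L1 := 94  bus=[BusRdX,Flush]  L1: P0=M P1=I  mem[L1]=95
27. P1: load  L2  bus=[-]  L2: P0=I P1=M  mem[L2]=38
28. P0: load  L1  bus=[-]  L1: P0=M P1=I  mem[L1]=95

bus = BusUpgr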